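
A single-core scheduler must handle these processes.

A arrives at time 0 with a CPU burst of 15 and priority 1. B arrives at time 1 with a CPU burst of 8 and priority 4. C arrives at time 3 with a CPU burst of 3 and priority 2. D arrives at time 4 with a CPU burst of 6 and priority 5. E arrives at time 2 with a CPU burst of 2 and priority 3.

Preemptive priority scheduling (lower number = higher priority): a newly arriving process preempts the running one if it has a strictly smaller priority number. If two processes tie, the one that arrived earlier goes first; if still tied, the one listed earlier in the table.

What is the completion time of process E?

20

Timeline: | A 0-15 | C 15-18 | E 18-20 | B 20-28 | D 28-34 |
Completion: A=15  B=28  C=18  D=34  E=20
Turnaround (C−A): A=15  B=27  C=15  D=30  E=18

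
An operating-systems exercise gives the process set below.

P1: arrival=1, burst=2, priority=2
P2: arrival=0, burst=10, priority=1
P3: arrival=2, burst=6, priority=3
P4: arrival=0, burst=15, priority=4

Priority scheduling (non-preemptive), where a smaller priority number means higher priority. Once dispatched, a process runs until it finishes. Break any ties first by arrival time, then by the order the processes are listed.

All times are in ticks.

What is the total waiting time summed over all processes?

37

Gantt: | P2 0-10 | P1 10-12 | P3 12-18 | P4 18-33 |
Completion: P1=12  P2=10  P3=18  P4=33
Turnaround (C−A): P1=11  P2=10  P3=16  P4=33
Waiting = turnaround − burst: P1=9, P2=0, P3=10, P4=18
Total waiting = 9 + 0 + 10 + 18 = 37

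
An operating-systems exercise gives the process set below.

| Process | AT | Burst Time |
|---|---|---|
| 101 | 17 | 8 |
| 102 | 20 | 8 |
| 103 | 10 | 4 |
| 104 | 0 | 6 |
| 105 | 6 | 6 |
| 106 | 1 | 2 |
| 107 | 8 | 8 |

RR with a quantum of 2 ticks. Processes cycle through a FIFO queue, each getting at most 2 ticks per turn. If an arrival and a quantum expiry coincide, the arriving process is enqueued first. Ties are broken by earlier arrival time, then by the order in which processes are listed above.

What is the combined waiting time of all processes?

66

Timeline: | 104 0-2 | 106 2-4 | 104 4-6 | 105 6-8 | 104 8-10 | 107 10-12 | 105 12-14 | 103 14-16 | 107 16-18 | 105 18-20 | 103 20-22 | 101 22-24 | 107 24-26 | 102 26-28 | 101 28-30 | 107 30-32 | 102 32-34 | 101 34-36 | 102 36-38 | 101 38-40 | 102 40-42 |
Completion: 101=40  102=42  103=22  104=10  105=20  106=4  107=32
Turnaround (C−A): 101=23  102=22  103=12  104=10  105=14  106=3  107=24
Waiting = turnaround − burst: 101=15, 102=14, 103=8, 104=4, 105=8, 106=1, 107=16
Total waiting = 15 + 14 + 8 + 4 + 8 + 1 + 16 = 66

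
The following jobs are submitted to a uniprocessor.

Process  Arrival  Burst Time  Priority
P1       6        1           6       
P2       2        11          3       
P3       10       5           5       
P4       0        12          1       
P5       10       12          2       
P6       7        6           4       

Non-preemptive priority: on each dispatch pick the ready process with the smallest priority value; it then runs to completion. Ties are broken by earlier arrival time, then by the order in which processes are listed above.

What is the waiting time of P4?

Gantt: | P4 0-12 | P5 12-24 | P2 24-35 | P6 35-41 | P3 41-46 | P1 46-47 |
Completion: P1=47  P2=35  P3=46  P4=12  P5=24  P6=41
Waiting(P4) = turnaround − burst = 12 − 12 = 0

0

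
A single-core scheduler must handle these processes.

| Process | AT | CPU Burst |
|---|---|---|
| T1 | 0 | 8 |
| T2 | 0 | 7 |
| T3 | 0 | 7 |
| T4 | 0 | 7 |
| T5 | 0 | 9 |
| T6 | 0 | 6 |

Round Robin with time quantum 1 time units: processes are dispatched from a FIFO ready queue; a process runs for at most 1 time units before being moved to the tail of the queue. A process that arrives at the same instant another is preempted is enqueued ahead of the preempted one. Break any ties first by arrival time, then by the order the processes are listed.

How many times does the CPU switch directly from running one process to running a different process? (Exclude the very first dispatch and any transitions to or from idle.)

42

Schedule: | T1 0-1 | T2 1-2 | T3 2-3 | T4 3-4 | T5 4-5 | T6 5-6 | T1 6-7 | T2 7-8 | T3 8-9 | T4 9-10 | T5 10-11 | T6 11-12 | T1 12-13 | T2 13-14 | T3 14-15 | T4 15-16 | T5 16-17 | T6 17-18 | T1 18-19 | T2 19-20 | T3 20-21 | T4 21-22 | T5 22-23 | T6 23-24 | T1 24-25 | T2 25-26 | T3 26-27 | T4 27-28 | T5 28-29 | T6 29-30 | T1 30-31 | T2 31-32 | T3 32-33 | T4 33-34 | T5 34-35 | T6 35-36 | T1 36-37 | T2 37-38 | T3 38-39 | T4 39-40 | T5 40-41 | T1 41-42 | T5 42-44 |
Completion: T1=42  T2=38  T3=39  T4=40  T5=44  T6=36
Turnaround (C−A): T1=42  T2=38  T3=39  T4=40  T5=44  T6=36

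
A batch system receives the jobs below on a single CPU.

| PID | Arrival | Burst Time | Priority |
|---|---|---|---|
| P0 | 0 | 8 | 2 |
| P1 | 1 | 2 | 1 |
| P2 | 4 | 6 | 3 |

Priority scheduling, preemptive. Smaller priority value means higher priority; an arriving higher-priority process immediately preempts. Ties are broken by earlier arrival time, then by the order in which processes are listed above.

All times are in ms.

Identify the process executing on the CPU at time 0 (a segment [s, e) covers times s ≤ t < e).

Gantt: | P0 0-1 | P1 1-3 | P0 3-10 | P2 10-16 |
Completion: P0=10  P1=3  P2=16
Turnaround (C−A): P0=10  P1=2  P2=12

P0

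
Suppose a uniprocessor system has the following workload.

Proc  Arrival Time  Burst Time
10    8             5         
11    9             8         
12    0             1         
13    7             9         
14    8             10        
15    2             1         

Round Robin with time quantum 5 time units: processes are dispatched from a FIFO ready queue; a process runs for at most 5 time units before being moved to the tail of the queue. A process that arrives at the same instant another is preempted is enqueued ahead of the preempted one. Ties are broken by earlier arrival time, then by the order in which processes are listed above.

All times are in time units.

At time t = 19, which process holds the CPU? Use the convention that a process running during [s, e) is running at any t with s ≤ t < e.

14

Gantt: | 12 0-1 | idle 1-2 | 15 2-3 | idle 3-7 | 13 7-12 | 10 12-17 | 14 17-22 | 11 22-27 | 13 27-31 | 14 31-36 | 11 36-39 |
Completion: 10=17  11=39  12=1  13=31  14=36  15=3
Turnaround (C−A): 10=9  11=30  12=1  13=24  14=28  15=1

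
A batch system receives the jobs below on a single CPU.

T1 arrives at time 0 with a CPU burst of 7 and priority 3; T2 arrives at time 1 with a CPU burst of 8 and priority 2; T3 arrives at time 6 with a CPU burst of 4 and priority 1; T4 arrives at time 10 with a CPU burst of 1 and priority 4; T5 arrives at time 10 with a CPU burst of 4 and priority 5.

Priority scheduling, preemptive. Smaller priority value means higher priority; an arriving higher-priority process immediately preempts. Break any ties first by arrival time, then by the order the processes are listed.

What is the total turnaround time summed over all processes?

Schedule: | T1 0-1 | T2 1-6 | T3 6-10 | T2 10-13 | T1 13-19 | T4 19-20 | T5 20-24 |
Completion: T1=19  T2=13  T3=10  T4=20  T5=24
Turnaround (C−A): T1=19  T2=12  T3=4  T4=10  T5=14
Turnaround = completion − arrival: T1=19, T2=12, T3=4, T4=10, T5=14
Total turnaround = 19 + 12 + 4 + 10 + 14 = 59

59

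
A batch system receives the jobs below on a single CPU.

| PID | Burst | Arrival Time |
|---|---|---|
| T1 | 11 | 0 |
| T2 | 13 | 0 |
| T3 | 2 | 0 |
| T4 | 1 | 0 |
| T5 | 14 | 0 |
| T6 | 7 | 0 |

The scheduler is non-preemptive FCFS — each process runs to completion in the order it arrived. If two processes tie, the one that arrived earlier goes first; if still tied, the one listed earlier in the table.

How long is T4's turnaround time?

Schedule: | T1 0-11 | T2 11-24 | T3 24-26 | T4 26-27 | T5 27-41 | T6 41-48 |
Completion: T1=11  T2=24  T3=26  T4=27  T5=41  T6=48
Turnaround (C−A): T1=11  T2=24  T3=26  T4=27  T5=41  T6=48
Turnaround(T4) = completion − arrival = 27 − 0 = 27

27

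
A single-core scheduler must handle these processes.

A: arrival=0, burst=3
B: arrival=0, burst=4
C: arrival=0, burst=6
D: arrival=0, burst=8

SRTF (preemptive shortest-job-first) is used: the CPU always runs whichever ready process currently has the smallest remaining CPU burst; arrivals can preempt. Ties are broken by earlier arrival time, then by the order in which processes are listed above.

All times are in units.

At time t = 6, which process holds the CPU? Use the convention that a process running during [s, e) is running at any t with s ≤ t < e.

B

Timeline: | A 0-3 | B 3-7 | C 7-13 | D 13-21 |
Completion: A=3  B=7  C=13  D=21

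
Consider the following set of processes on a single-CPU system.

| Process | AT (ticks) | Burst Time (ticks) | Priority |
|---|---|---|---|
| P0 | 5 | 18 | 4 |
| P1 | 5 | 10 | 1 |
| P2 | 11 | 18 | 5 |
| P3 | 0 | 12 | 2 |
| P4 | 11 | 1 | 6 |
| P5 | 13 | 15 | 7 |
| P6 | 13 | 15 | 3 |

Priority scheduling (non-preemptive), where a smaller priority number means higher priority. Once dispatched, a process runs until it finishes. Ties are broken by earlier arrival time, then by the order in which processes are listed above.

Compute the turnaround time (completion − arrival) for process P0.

Schedule: | P3 0-12 | P1 12-22 | P6 22-37 | P0 37-55 | P2 55-73 | P4 73-74 | P5 74-89 |
Completion: P0=55  P1=22  P2=73  P3=12  P4=74  P5=89  P6=37
Turnaround (C−A): P0=50  P1=17  P2=62  P3=12  P4=63  P5=76  P6=24
Turnaround(P0) = completion − arrival = 55 − 5 = 50

50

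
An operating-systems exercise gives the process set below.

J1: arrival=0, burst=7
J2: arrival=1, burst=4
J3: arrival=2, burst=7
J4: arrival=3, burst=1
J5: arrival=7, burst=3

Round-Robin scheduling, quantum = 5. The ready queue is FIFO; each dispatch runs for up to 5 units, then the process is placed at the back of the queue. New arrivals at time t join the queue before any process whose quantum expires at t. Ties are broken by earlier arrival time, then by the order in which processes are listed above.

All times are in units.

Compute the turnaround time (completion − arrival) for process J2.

Schedule: | J1 0-5 | J2 5-9 | J3 9-14 | J4 14-15 | J1 15-17 | J5 17-20 | J3 20-22 |
Completion: J1=17  J2=9  J3=22  J4=15  J5=20
Turnaround(J2) = completion − arrival = 9 − 1 = 8

8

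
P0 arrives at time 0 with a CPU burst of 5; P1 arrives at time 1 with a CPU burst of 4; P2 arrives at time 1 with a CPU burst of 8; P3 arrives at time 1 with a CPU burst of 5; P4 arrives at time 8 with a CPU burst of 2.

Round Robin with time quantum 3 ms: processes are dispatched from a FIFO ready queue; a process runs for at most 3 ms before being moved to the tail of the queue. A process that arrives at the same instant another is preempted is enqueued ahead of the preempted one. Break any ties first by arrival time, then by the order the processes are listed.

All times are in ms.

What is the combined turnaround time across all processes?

Schedule: | P0 0-3 | P1 3-6 | P2 6-9 | P3 9-12 | P0 12-14 | P1 14-15 | P4 15-17 | P2 17-20 | P3 20-22 | P2 22-24 |
Completion: P0=14  P1=15  P2=24  P3=22  P4=17
Turnaround = completion − arrival: P0=14, P1=14, P2=23, P3=21, P4=9
Total turnaround = 14 + 14 + 23 + 21 + 9 = 81

81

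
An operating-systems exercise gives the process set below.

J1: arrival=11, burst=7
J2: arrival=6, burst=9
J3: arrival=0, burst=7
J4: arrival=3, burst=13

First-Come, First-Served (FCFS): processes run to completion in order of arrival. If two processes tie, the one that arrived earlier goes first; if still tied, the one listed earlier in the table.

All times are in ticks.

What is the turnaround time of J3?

7

Gantt: | J3 0-7 | J4 7-20 | J2 20-29 | J1 29-36 |
Completion: J1=36  J2=29  J3=7  J4=20
Turnaround (C−A): J1=25  J2=23  J3=7  J4=17
Turnaround(J3) = completion − arrival = 7 − 0 = 7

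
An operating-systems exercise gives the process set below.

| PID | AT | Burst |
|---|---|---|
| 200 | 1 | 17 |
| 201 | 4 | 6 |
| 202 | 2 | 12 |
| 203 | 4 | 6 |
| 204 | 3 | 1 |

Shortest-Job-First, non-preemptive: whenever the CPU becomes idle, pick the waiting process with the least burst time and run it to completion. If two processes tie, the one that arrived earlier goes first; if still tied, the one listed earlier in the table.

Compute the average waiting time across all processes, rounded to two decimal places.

16.00

Schedule: | idle 0-1 | 200 1-18 | 204 18-19 | 201 19-25 | 203 25-31 | 202 31-43 |
Completion: 200=18  201=25  202=43  203=31  204=19
Waiting times: 200=0, 201=15, 202=29, 203=21, 204=15
Average waiting = (0+15+29+21+15) / 5 = 80/5 = 16.00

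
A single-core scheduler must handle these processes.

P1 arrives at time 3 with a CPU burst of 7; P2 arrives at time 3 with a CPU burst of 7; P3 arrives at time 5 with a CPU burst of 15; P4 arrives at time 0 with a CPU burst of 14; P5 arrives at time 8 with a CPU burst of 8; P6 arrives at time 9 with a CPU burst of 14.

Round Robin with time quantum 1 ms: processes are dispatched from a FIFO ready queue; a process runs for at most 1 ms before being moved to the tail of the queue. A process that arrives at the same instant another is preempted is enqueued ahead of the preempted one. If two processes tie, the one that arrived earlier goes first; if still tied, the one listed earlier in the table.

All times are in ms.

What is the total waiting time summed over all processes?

Schedule: | P4 0-3 | P1 3-4 | P2 4-5 | P4 5-6 | P1 6-7 | P3 7-8 | P2 8-9 | P4 9-10 | P1 10-11 | P5 11-12 | P3 12-13 | P6 13-14 | P2 14-15 | P4 15-16 | P1 16-17 | P5 17-18 | P3 18-19 | P6 19-20 | P2 20-21 | P4 21-22 | P1 22-23 | P5 23-24 | P3 24-25 | P6 25-26 | P2 26-27 | P4 27-28 | P1 28-29 | P5 29-30 | P3 30-31 | P6 31-32 | P2 32-33 | P4 33-34 | P1 34-35 | P5 35-36 | P3 36-37 | P6 37-38 | P2 38-39 | P4 39-40 | P5 40-41 | P3 41-42 | P6 42-43 | P4 43-44 | P5 44-45 | P3 45-46 | P6 46-47 | P4 47-48 | P5 48-49 | P3 49-50 | P6 50-51 | P4 51-52 | P3 52-53 | P6 53-54 | P4 54-55 | P3 55-56 | P6 56-57 | P3 57-58 | P6 58-59 | P3 59-60 | P6 60-61 | P3 61-62 | P6 62-63 | P3 63-64 | P6 64-65 |
Completion: P1=35  P2=39  P3=64  P4=55  P5=49  P6=65
Turnaround (C−A): P1=32  P2=36  P3=59  P4=55  P5=41  P6=56
Waiting = turnaround − burst: P1=25, P2=29, P3=44, P4=41, P5=33, P6=42
Total waiting = 25 + 29 + 44 + 41 + 33 + 42 = 214

214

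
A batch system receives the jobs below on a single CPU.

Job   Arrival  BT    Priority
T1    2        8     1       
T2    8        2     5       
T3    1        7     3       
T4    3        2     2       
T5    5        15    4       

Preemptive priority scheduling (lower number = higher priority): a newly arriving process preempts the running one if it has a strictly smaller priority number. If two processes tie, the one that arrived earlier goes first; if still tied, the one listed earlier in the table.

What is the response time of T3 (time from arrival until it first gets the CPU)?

0

Timeline: | idle 0-1 | T3 1-2 | T1 2-10 | T4 10-12 | T3 12-18 | T5 18-33 | T2 33-35 |
Completion: T1=10  T2=35  T3=18  T4=12  T5=33
Turnaround (C−A): T1=8  T2=27  T3=17  T4=9  T5=28
Response(T3) = first start − arrival = 1 − 1 = 0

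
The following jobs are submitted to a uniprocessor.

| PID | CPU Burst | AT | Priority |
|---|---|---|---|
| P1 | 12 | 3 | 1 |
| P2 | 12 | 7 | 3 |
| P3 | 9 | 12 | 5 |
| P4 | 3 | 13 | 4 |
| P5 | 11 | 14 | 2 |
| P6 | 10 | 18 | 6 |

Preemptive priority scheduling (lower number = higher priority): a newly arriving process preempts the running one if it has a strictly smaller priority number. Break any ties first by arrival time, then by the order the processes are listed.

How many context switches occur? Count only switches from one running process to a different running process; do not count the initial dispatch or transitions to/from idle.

Gantt: | idle 0-3 | P1 3-15 | P5 15-26 | P2 26-38 | P4 38-41 | P3 41-50 | P6 50-60 |
Completion: P1=15  P2=38  P3=50  P4=41  P5=26  P6=60
Turnaround (C−A): P1=12  P2=31  P3=38  P4=28  P5=12  P6=42

5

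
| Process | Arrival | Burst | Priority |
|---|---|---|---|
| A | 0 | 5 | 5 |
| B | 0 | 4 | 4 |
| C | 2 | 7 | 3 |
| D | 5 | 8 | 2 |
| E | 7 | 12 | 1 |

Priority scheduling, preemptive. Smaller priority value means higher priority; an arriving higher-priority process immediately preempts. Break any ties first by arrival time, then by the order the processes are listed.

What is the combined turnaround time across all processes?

Gantt: | B 0-2 | C 2-5 | D 5-7 | E 7-19 | D 19-25 | C 25-29 | B 29-31 | A 31-36 |
Completion: A=36  B=31  C=29  D=25  E=19
Turnaround (C−A): A=36  B=31  C=27  D=20  E=12
Turnaround = completion − arrival: A=36, B=31, C=27, D=20, E=12
Total turnaround = 36 + 31 + 27 + 20 + 12 = 126

126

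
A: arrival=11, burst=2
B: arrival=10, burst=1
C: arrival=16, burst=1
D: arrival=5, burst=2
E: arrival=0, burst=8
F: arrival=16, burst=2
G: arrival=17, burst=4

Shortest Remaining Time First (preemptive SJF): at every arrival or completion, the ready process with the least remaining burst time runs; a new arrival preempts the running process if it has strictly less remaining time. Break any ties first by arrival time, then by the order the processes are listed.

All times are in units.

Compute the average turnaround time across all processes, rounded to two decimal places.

Schedule: | E 0-5 | D 5-7 | E 7-10 | B 10-11 | A 11-13 | idle 13-16 | C 16-17 | F 17-19 | G 19-23 |
Completion: A=13  B=11  C=17  D=7  E=10  F=19  G=23
Turnaround (C−A): A=2  B=1  C=1  D=2  E=10  F=3  G=6
Turnaround times: A=2, B=1, C=1, D=2, E=10, F=3, G=6
Average turnaround = (2+1+1+2+10+3+6) / 7 = 25/7 = 3.57

3.57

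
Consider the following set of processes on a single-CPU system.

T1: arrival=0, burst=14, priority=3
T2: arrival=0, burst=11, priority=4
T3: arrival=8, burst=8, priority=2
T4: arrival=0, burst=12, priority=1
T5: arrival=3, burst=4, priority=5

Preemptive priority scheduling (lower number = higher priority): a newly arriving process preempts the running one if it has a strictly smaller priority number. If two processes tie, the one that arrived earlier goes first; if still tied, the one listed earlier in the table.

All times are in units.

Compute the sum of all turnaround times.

Schedule: | T4 0-12 | T3 12-20 | T1 20-34 | T2 34-45 | T5 45-49 |
Completion: T1=34  T2=45  T3=20  T4=12  T5=49
Turnaround = completion − arrival: T1=34, T2=45, T3=12, T4=12, T5=46
Total turnaround = 34 + 45 + 12 + 12 + 46 = 149

149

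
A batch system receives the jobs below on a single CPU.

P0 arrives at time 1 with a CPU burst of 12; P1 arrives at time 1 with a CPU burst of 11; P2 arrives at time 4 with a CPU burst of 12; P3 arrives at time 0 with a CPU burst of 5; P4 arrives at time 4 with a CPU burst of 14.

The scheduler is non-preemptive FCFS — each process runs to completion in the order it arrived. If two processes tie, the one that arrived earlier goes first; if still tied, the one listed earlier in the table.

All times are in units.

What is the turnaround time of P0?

16

Timeline: | P3 0-5 | P0 5-17 | P1 17-28 | P2 28-40 | P4 40-54 |
Completion: P0=17  P1=28  P2=40  P3=5  P4=54
Turnaround (C−A): P0=16  P1=27  P2=36  P3=5  P4=50
Turnaround(P0) = completion − arrival = 17 − 1 = 16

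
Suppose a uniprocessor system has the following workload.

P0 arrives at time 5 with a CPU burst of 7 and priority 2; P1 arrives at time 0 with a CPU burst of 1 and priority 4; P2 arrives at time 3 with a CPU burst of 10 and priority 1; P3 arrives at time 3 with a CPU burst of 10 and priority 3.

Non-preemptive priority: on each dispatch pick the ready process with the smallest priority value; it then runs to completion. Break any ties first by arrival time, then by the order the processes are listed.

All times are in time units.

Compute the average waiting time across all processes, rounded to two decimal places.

6.25

Timeline: | P1 0-1 | idle 1-3 | P2 3-13 | P0 13-20 | P3 20-30 |
Completion: P0=20  P1=1  P2=13  P3=30
Turnaround (C−A): P0=15  P1=1  P2=10  P3=27
Waiting times: P0=8, P1=0, P2=0, P3=17
Average waiting = (8+0+0+17) / 4 = 25/4 = 6.25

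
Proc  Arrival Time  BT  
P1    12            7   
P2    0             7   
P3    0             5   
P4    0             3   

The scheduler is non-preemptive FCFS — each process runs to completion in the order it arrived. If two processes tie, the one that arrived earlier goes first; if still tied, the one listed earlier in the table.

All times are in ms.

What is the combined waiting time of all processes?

22

Gantt: | P2 0-7 | P3 7-12 | P4 12-15 | P1 15-22 |
Completion: P1=22  P2=7  P3=12  P4=15
Turnaround (C−A): P1=10  P2=7  P3=12  P4=15
Waiting = turnaround − burst: P1=3, P2=0, P3=7, P4=12
Total waiting = 3 + 0 + 7 + 12 = 22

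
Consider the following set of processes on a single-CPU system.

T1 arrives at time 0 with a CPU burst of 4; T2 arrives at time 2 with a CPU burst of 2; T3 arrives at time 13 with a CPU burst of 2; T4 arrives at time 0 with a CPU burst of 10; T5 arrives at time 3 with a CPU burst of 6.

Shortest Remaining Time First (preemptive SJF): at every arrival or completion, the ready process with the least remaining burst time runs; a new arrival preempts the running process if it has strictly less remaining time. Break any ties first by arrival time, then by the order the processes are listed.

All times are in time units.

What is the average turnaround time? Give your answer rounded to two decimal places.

8.60

Timeline: | T1 0-4 | T2 4-6 | T5 6-12 | T4 12-13 | T3 13-15 | T4 15-24 |
Completion: T1=4  T2=6  T3=15  T4=24  T5=12
Turnaround (C−A): T1=4  T2=4  T3=2  T4=24  T5=9
Turnaround times: T1=4, T2=4, T3=2, T4=24, T5=9
Average turnaround = (4+4+2+24+9) / 5 = 43/5 = 8.60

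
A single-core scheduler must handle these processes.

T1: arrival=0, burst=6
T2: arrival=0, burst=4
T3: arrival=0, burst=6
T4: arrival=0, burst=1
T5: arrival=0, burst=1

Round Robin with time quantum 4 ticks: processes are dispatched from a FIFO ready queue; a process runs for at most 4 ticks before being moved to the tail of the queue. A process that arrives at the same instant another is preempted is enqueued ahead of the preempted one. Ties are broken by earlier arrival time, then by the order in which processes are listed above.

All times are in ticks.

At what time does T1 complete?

Schedule: | T1 0-4 | T2 4-8 | T3 8-12 | T4 12-13 | T5 13-14 | T1 14-16 | T3 16-18 |
Completion: T1=16  T2=8  T3=18  T4=13  T5=14

16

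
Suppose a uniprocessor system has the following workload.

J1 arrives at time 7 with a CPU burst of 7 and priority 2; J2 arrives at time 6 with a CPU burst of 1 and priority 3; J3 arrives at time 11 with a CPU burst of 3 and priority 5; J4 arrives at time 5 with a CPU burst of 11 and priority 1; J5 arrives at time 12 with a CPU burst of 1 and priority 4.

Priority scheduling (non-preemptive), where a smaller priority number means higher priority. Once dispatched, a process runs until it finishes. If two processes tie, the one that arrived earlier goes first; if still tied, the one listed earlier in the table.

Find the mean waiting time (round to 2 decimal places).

Schedule: | idle 0-5 | J4 5-16 | J1 16-23 | J2 23-24 | J5 24-25 | J3 25-28 |
Completion: J1=23  J2=24  J3=28  J4=16  J5=25
Turnaround (C−A): J1=16  J2=18  J3=17  J4=11  J5=13
Waiting times: J1=9, J2=17, J3=14, J4=0, J5=12
Average waiting = (9+17+14+0+12) / 5 = 52/5 = 10.40

10.40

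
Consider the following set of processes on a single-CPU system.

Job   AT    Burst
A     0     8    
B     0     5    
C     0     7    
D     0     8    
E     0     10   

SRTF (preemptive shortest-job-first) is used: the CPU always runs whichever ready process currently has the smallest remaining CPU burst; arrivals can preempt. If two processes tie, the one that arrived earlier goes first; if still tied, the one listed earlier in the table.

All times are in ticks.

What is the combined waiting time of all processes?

65

Timeline: | B 0-5 | C 5-12 | A 12-20 | D 20-28 | E 28-38 |
Completion: A=20  B=5  C=12  D=28  E=38
Turnaround (C−A): A=20  B=5  C=12  D=28  E=38
Waiting = turnaround − burst: A=12, B=0, C=5, D=20, E=28
Total waiting = 12 + 0 + 5 + 20 + 28 = 65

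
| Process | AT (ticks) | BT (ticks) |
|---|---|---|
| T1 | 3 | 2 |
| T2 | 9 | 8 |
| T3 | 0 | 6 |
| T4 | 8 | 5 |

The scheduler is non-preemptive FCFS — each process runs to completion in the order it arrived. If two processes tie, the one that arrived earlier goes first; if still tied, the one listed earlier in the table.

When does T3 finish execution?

6

Timeline: | T3 0-6 | T1 6-8 | T4 8-13 | T2 13-21 |
Completion: T1=8  T2=21  T3=6  T4=13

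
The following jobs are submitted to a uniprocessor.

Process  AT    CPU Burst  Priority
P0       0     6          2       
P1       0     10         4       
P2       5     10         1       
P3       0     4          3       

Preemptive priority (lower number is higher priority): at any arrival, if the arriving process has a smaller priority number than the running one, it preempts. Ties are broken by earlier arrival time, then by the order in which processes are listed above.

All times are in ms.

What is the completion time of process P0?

Gantt: | P0 0-5 | P2 5-15 | P0 15-16 | P3 16-20 | P1 20-30 |
Completion: P0=16  P1=30  P2=15  P3=20
Turnaround (C−A): P0=16  P1=30  P2=10  P3=20

16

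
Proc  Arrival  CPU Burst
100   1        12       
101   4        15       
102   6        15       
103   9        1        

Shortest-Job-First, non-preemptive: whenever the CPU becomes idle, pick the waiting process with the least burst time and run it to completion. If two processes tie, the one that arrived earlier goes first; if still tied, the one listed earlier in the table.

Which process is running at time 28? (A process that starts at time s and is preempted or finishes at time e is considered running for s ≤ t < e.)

101

Schedule: | idle 0-1 | 100 1-13 | 103 13-14 | 101 14-29 | 102 29-44 |
Completion: 100=13  101=29  102=44  103=14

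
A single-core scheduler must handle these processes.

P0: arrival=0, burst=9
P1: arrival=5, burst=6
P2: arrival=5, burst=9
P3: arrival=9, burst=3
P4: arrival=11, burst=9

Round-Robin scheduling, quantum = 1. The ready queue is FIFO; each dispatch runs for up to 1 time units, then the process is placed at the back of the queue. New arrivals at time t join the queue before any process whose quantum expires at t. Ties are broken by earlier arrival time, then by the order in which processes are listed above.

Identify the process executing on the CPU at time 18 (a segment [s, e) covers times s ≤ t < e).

P2

Gantt: | P0 0-5 | P1 5-6 | P2 6-7 | P0 7-8 | P1 8-9 | P2 9-10 | P0 10-11 | P3 11-12 | P1 12-13 | P2 13-14 | P4 14-15 | P0 15-16 | P3 16-17 | P1 17-18 | P2 18-19 | P4 19-20 | P0 20-21 | P3 21-22 | P1 22-23 | P2 23-24 | P4 24-25 | P1 25-26 | P2 26-27 | P4 27-28 | P2 28-29 | P4 29-30 | P2 30-31 | P4 31-32 | P2 32-33 | P4 33-36 |
Completion: P0=21  P1=26  P2=33  P3=22  P4=36
Turnaround (C−A): P0=21  P1=21  P2=28  P3=13  P4=25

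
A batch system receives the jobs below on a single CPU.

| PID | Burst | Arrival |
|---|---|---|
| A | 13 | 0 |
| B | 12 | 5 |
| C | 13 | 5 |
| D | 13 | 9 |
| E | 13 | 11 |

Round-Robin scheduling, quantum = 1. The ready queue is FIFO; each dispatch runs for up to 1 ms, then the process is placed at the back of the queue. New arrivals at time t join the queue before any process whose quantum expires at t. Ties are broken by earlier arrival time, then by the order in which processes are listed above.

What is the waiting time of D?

41

Timeline: | A 0-5 | B 5-6 | C 6-7 | A 7-8 | B 8-9 | C 9-10 | A 10-11 | D 11-12 | B 12-13 | C 13-14 | E 14-15 | A 15-16 | D 16-17 | B 17-18 | C 18-19 | E 19-20 | A 20-21 | D 21-22 | B 22-23 | C 23-24 | E 24-25 | A 25-26 | D 26-27 | B 27-28 | C 28-29 | E 29-30 | A 30-31 | D 31-32 | B 32-33 | C 33-34 | E 34-35 | A 35-36 | D 36-37 | B 37-38 | C 38-39 | E 39-40 | A 40-41 | D 41-42 | B 42-43 | C 43-44 | E 44-45 | D 45-46 | B 46-47 | C 47-48 | E 48-49 | D 49-50 | B 50-51 | C 51-52 | E 52-53 | D 53-54 | B 54-55 | C 55-56 | E 56-57 | D 57-58 | C 58-59 | E 59-60 | D 60-61 | E 61-62 | D 62-63 | E 63-64 |
Completion: A=41  B=55  C=59  D=63  E=64
Turnaround (C−A): A=41  B=50  C=54  D=54  E=53
Waiting(D) = turnaround − burst = 54 − 13 = 41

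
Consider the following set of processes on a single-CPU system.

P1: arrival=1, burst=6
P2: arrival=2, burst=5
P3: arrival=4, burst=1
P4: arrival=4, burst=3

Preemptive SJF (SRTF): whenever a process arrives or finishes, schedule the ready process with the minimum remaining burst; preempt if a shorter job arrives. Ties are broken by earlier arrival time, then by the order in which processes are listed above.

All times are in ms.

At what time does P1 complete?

Timeline: | idle 0-1 | P1 1-4 | P3 4-5 | P1 5-8 | P4 8-11 | P2 11-16 |
Completion: P1=8  P2=16  P3=5  P4=11

8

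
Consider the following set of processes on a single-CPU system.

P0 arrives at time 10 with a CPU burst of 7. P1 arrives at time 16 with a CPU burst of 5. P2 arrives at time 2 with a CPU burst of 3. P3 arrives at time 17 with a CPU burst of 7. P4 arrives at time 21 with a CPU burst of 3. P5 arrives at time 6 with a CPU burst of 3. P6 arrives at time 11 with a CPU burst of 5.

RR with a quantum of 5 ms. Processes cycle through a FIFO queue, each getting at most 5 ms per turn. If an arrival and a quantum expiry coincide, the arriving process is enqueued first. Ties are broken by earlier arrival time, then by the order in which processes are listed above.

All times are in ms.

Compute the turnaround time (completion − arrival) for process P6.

Timeline: | idle 0-2 | P2 2-5 | idle 5-6 | P5 6-9 | idle 9-10 | P0 10-15 | P6 15-20 | P0 20-22 | P1 22-27 | P3 27-32 | P4 32-35 | P3 35-37 |
Completion: P0=22  P1=27  P2=5  P3=37  P4=35  P5=9  P6=20
Turnaround (C−A): P0=12  P1=11  P2=3  P3=20  P4=14  P5=3  P6=9
Turnaround(P6) = completion − arrival = 20 − 11 = 9

9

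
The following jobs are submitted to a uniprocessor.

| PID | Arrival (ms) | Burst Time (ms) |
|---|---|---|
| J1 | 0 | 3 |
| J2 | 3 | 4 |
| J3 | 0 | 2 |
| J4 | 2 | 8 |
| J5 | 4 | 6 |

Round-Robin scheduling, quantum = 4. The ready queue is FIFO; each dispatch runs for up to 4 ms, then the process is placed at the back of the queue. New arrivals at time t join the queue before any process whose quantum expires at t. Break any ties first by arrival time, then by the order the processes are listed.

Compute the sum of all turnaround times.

56

Gantt: | J1 0-3 | J3 3-5 | J4 5-9 | J2 9-13 | J5 13-17 | J4 17-21 | J5 21-23 |
Completion: J1=3  J2=13  J3=5  J4=21  J5=23
Turnaround = completion − arrival: J1=3, J2=10, J3=5, J4=19, J5=19
Total turnaround = 3 + 10 + 5 + 19 + 19 = 56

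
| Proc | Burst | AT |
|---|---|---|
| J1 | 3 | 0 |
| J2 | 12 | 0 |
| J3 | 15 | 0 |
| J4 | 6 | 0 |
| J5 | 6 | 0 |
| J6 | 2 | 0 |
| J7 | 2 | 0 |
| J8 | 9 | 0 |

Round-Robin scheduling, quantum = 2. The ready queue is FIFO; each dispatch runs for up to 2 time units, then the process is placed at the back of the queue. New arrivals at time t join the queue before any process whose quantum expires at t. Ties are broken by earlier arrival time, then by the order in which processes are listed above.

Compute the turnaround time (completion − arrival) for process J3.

Timeline: | J1 0-2 | J2 2-4 | J3 4-6 | J4 6-8 | J5 8-10 | J6 10-12 | J7 12-14 | J8 14-16 | J1 16-17 | J2 17-19 | J3 19-21 | J4 21-23 | J5 23-25 | J8 25-27 | J2 27-29 | J3 29-31 | J4 31-33 | J5 33-35 | J8 35-37 | J2 37-39 | J3 39-41 | J8 41-43 | J2 43-45 | J3 45-47 | J8 47-48 | J2 48-50 | J3 50-55 |
Completion: J1=17  J2=50  J3=55  J4=33  J5=35  J6=12  J7=14  J8=48
Turnaround (C−A): J1=17  J2=50  J3=55  J4=33  J5=35  J6=12  J7=14  J8=48
Turnaround(J3) = completion − arrival = 55 − 0 = 55

55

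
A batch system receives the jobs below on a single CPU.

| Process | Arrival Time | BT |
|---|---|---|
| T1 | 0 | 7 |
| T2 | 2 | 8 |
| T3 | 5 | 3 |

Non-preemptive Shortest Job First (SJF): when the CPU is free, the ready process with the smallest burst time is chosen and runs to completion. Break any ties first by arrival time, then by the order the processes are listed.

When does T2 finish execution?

18

Schedule: | T1 0-7 | T3 7-10 | T2 10-18 |
Completion: T1=7  T2=18  T3=10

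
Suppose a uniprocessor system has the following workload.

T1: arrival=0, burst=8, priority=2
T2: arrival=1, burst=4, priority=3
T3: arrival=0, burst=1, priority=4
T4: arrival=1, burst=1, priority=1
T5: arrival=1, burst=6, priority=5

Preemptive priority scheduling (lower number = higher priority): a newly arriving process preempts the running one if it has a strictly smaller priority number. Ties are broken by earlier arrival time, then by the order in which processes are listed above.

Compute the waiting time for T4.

Schedule: | T1 0-1 | T4 1-2 | T1 2-9 | T2 9-13 | T3 13-14 | T5 14-20 |
Completion: T1=9  T2=13  T3=14  T4=2  T5=20
Waiting(T4) = turnaround − burst = 1 − 1 = 0

0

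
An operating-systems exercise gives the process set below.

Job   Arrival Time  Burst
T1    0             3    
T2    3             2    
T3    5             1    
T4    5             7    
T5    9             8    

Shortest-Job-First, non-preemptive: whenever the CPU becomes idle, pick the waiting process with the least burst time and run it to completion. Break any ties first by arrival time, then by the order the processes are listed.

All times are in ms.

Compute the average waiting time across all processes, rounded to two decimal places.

Gantt: | T1 0-3 | T2 3-5 | T3 5-6 | T4 6-13 | T5 13-21 |
Completion: T1=3  T2=5  T3=6  T4=13  T5=21
Turnaround (C−A): T1=3  T2=2  T3=1  T4=8  T5=12
Waiting times: T1=0, T2=0, T3=0, T4=1, T5=4
Average waiting = (0+0+0+1+4) / 5 = 5/5 = 1.00

1.00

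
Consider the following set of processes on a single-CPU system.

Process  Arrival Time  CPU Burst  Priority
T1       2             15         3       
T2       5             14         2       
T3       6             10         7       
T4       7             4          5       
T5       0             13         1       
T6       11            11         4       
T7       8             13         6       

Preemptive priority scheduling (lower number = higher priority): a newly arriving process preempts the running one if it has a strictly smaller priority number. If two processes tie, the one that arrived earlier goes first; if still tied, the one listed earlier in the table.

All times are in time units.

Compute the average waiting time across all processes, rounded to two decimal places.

31.86

Timeline: | T5 0-13 | T2 13-27 | T1 27-42 | T6 42-53 | T4 53-57 | T7 57-70 | T3 70-80 |
Completion: T1=42  T2=27  T3=80  T4=57  T5=13  T6=53  T7=70
Turnaround (C−A): T1=40  T2=22  T3=74  T4=50  T5=13  T6=42  T7=62
Waiting times: T1=25, T2=8, T3=64, T4=46, T5=0, T6=31, T7=49
Average waiting = (25+8+64+46+0+31+49) / 7 = 223/7 = 31.86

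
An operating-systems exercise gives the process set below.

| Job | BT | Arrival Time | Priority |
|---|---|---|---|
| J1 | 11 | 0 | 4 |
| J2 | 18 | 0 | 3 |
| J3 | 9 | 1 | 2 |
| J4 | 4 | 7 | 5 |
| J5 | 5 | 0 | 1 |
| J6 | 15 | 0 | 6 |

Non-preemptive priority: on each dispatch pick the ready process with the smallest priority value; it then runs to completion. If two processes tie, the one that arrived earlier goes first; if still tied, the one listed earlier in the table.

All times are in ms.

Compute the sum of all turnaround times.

Schedule: | J5 0-5 | J3 5-14 | J2 14-32 | J1 32-43 | J4 43-47 | J6 47-62 |
Completion: J1=43  J2=32  J3=14  J4=47  J5=5  J6=62
Turnaround (C−A): J1=43  J2=32  J3=13  J4=40  J5=5  J6=62
Turnaround = completion − arrival: J1=43, J2=32, J3=13, J4=40, J5=5, J6=62
Total turnaround = 43 + 32 + 13 + 40 + 5 + 62 = 195

195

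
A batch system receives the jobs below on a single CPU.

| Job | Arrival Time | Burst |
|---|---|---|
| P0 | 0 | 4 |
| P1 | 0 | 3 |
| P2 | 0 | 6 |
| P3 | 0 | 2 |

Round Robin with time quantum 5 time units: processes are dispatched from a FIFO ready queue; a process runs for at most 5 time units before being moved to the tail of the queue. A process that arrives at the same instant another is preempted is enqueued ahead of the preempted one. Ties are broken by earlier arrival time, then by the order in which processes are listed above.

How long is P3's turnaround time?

14

Timeline: | P0 0-4 | P1 4-7 | P2 7-12 | P3 12-14 | P2 14-15 |
Completion: P0=4  P1=7  P2=15  P3=14
Turnaround (C−A): P0=4  P1=7  P2=15  P3=14
Turnaround(P3) = completion − arrival = 14 − 0 = 14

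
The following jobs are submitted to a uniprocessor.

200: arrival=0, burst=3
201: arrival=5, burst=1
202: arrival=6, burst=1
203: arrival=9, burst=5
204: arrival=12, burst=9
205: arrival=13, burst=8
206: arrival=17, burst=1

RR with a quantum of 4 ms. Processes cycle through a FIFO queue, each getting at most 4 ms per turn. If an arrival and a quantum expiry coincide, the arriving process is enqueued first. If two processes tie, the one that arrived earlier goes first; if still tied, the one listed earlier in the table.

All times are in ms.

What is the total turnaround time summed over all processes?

Gantt: | 200 0-3 | idle 3-5 | 201 5-6 | 202 6-7 | idle 7-9 | 203 9-13 | 204 13-17 | 205 17-21 | 203 21-22 | 206 22-23 | 204 23-27 | 205 27-31 | 204 31-32 |
Completion: 200=3  201=6  202=7  203=22  204=32  205=31  206=23
Turnaround (C−A): 200=3  201=1  202=1  203=13  204=20  205=18  206=6
Turnaround = completion − arrival: 200=3, 201=1, 202=1, 203=13, 204=20, 205=18, 206=6
Total turnaround = 3 + 1 + 1 + 13 + 20 + 18 + 6 = 62

62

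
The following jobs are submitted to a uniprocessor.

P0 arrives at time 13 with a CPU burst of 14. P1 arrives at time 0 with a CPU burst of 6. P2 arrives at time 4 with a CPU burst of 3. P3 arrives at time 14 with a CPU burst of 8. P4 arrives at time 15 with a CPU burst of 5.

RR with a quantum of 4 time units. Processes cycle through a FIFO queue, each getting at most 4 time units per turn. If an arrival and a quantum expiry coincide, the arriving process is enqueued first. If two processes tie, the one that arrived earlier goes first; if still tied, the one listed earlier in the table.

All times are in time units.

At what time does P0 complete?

40

Schedule: | P1 0-4 | P2 4-7 | P1 7-9 | idle 9-13 | P0 13-17 | P3 17-21 | P4 21-25 | P0 25-29 | P3 29-33 | P4 33-34 | P0 34-40 |
Completion: P0=40  P1=9  P2=7  P3=33  P4=34
Turnaround (C−A): P0=27  P1=9  P2=3  P3=19  P4=19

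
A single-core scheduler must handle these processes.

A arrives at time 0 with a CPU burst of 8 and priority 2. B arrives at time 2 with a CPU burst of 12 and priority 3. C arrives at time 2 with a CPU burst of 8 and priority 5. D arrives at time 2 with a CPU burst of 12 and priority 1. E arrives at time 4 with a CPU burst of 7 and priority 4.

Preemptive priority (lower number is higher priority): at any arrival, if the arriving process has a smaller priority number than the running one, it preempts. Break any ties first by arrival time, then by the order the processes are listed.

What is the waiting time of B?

18

Gantt: | A 0-2 | D 2-14 | A 14-20 | B 20-32 | E 32-39 | C 39-47 |
Completion: A=20  B=32  C=47  D=14  E=39
Turnaround (C−A): A=20  B=30  C=45  D=12  E=35
Waiting(B) = turnaround − burst = 30 − 12 = 18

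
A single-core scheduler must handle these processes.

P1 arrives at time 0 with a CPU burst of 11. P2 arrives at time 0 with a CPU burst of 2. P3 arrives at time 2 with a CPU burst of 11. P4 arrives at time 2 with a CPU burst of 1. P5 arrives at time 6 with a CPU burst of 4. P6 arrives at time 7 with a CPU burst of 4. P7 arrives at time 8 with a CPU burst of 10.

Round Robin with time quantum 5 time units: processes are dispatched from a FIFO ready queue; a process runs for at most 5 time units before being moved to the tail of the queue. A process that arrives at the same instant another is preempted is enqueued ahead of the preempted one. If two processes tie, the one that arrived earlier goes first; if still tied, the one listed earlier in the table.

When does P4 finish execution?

13

Gantt: | P1 0-5 | P2 5-7 | P3 7-12 | P4 12-13 | P1 13-18 | P5 18-22 | P6 22-26 | P7 26-31 | P3 31-36 | P1 36-37 | P7 37-42 | P3 42-43 |
Completion: P1=37  P2=7  P3=43  P4=13  P5=22  P6=26  P7=42
Turnaround (C−A): P1=37  P2=7  P3=41  P4=11  P5=16  P6=19  P7=34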